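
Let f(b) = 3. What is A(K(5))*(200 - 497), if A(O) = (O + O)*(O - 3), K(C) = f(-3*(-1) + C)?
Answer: 0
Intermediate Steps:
K(C) = 3
A(O) = 2*O*(-3 + O) (A(O) = (2*O)*(-3 + O) = 2*O*(-3 + O))
A(K(5))*(200 - 497) = (2*3*(-3 + 3))*(200 - 497) = (2*3*0)*(-297) = 0*(-297) = 0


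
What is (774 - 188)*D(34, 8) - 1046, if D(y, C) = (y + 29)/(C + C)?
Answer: 10091/8 ≈ 1261.4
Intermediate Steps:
D(y, C) = (29 + y)/(2*C) (D(y, C) = (29 + y)/((2*C)) = (29 + y)*(1/(2*C)) = (29 + y)/(2*C))
(774 - 188)*D(34, 8) - 1046 = (774 - 188)*((½)*(29 + 34)/8) - 1046 = 586*((½)*(⅛)*63) - 1046 = 586*(63/16) - 1046 = 18459/8 - 1046 = 10091/8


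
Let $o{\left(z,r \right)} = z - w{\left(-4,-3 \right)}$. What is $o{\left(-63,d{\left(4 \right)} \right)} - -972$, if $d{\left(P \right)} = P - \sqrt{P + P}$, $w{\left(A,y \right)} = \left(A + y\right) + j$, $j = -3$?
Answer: $919$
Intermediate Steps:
$w{\left(A,y \right)} = -3 + A + y$ ($w{\left(A,y \right)} = \left(A + y\right) - 3 = -3 + A + y$)
$d{\left(P \right)} = P - \sqrt{2} \sqrt{P}$ ($d{\left(P \right)} = P - \sqrt{2 P} = P - \sqrt{2} \sqrt{P}$)
$o{\left(z,r \right)} = 10 + z$ ($o{\left(z,r \right)} = z - \left(-3 - 4 - 3\right) = z - -10 = z + 10 = 10 + z$)
$o{\left(-63,d{\left(4 \right)} \right)} - -972 = \left(10 - 63\right) - -972 = -53 + 972 = 919$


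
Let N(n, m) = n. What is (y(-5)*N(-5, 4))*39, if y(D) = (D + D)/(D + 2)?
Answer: -650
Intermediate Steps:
y(D) = 2*D/(2 + D) (y(D) = (2*D)/(2 + D) = 2*D/(2 + D))
(y(-5)*N(-5, 4))*39 = ((2*(-5)/(2 - 5))*(-5))*39 = ((2*(-5)/(-3))*(-5))*39 = ((2*(-5)*(-⅓))*(-5))*39 = ((10/3)*(-5))*39 = -50/3*39 = -650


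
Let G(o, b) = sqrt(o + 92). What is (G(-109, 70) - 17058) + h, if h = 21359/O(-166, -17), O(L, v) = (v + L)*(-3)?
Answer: -9343483/549 + I*sqrt(17) ≈ -17019.0 + 4.1231*I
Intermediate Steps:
O(L, v) = -3*L - 3*v (O(L, v) = (L + v)*(-3) = -3*L - 3*v)
G(o, b) = sqrt(92 + o)
h = 21359/549 (h = 21359/(-3*(-166) - 3*(-17)) = 21359/(498 + 51) = 21359/549 ≈ 38.905)
(G(-109, 70) - 17058) + h = (sqrt(92 - 109) - 17058) + 21359/549 = (sqrt(-17) - 17058) + 21359/549 = (I*sqrt(17) - 17058) + 21359/549 = (-17058 + I*sqrt(17)) + 21359/549 = -9343483/549 + I*sqrt(17)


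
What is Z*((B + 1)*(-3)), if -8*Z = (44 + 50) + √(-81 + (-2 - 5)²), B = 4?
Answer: 705/4 + 15*I*√2/2 ≈ 176.25 + 10.607*I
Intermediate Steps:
Z = -47/4 - I*√2/2 (Z = -((44 + 50) + √(-81 + (-2 - 5)²))/8 = -(94 + √(-81 + (-7)²))/8 = -(94 + √(-81 + 49))/8 = -(94 + √(-32))/8 = -(94 + 4*I*√2)/8 = -47/4 - I*√2/2 ≈ -11.75 - 0.70711*I)
Z*((B + 1)*(-3)) = (-47/4 - I*√2/2)*((4 + 1)*(-3)) = (-47/4 - I*√2/2)*(5*(-3)) = (-47/4 - I*√2/2)*(-15) = 705/4 + 15*I*√2/2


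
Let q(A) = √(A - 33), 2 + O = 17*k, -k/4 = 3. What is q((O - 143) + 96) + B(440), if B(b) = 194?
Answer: 194 + I*√286 ≈ 194.0 + 16.912*I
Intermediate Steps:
k = -12 (k = -4*3 = -12)
O = -206 (O = -2 + 17*(-12) = -2 - 204 = -206)
q(A) = √(-33 + A)
q((O - 143) + 96) + B(440) = √(-33 + ((-206 - 143) + 96)) + 194 = √(-33 + (-349 + 96)) + 194 = √(-33 - 253) + 194 = √(-286) + 194 = I*√286 + 194 = 194 + I*√286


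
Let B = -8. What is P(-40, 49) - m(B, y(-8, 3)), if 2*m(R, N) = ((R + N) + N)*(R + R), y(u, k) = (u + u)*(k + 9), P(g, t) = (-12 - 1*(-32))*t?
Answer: -2156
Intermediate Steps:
P(g, t) = 20*t (P(g, t) = (-12 + 32)*t = 20*t)
y(u, k) = 2*u*(9 + k) (y(u, k) = (2*u)*(9 + k) = 2*u*(9 + k))
m(R, N) = R*(R + 2*N) (m(R, N) = (((R + N) + N)*(R + R))/2 = (((N + R) + N)*(2*R))/2 = ((R + 2*N)*(2*R))/2 = (2*R*(R + 2*N))/2 = R*(R + 2*N))
P(-40, 49) - m(B, y(-8, 3)) = 20*49 - (-8)*(-8 + 2*(2*(-8)*(9 + 3))) = 980 - (-8)*(-8 + 2*(2*(-8)*12)) = 980 - (-8)*(-8 + 2*(-192)) = 980 - (-8)*(-8 - 384) = 980 - (-8)*(-392) = 980 - 1*3136 = 980 - 3136 = -2156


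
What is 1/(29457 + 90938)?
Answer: 1/120395 ≈ 8.3060e-6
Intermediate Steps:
1/(29457 + 90938) = 1/120395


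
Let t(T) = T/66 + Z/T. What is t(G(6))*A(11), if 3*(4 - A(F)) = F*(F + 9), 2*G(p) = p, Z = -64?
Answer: 146120/99 ≈ 1476.0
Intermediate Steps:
G(p) = p/2
t(T) = -64/T + T/66 (t(T) = T/66 - 64/T = -64/T + T/66)
A(F) = 4 - F*(9 + F)/3 (A(F) = 4 - F*(F + 9)/3 = 4 - F*(9 + F)/3)
t(G(6))*A(11) = (-64/((½)*6) + ((½)*6)/66)*(4 - 3*11 - ⅓*11²) = (-64/3 + (1/66)*3)*(4 - 33 - ⅓*121) = (-64*⅓ + 1/22)*(4 - 33 - 121/3) = (-64/3 + 1/22)*(-208/3) = -1405/66*(-208/3) = 146120/99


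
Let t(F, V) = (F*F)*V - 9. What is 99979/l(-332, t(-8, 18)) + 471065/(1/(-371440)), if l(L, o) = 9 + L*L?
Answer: -19287730761278821/110233 ≈ -1.7497e+11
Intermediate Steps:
t(F, V) = -9 + V*F**2 (t(F, V) = F**2*V - 9 = V*F**2 - 9 = -9 + V*F**2)
l(L, o) = 9 + L**2
99979/l(-332, t(-8, 18)) + 471065/(1/(-371440)) = 99979/(9 + (-332)**2) + 471065/(1/(-371440)) = 99979/(9 + 110224) + 471065/(-1/371440) = 99979/110233 + 471065*(-371440) = 99979*(1/110233) - 174972383600 = 99979/110233 - 174972383600 = -19287730761278821/110233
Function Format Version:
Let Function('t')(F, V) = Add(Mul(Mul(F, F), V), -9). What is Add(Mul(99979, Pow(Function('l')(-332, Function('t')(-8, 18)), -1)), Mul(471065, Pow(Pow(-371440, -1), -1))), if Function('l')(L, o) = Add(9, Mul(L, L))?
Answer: Rational(-19287730761278821, 110233) ≈ -1.7497e+11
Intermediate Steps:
Function('t')(F, V) = Add(-9, Mul(V, Pow(F, 2))) (Function('t')(F, V) = Add(Mul(Pow(F, 2), V), -9) = Add(Mul(V, Pow(F, 2)), -9) = Add(-9, Mul(V, Pow(F, 2))))
Function('l')(L, o) = Add(9, Pow(L, 2))
Add(Mul(99979, Pow(Function('l')(-332, Function('t')(-8, 18)), -1)), Mul(471065, Pow(Pow(-371440, -1), -1))) = Add(Mul(99979, Pow(Add(9, Pow(-332, 2)), -1)), Mul(471065, Pow(Pow(-371440, -1), -1))) = Add(Mul(99979, Pow(Add(9, 110224), -1)), Mul(471065, Pow(Rational(-1, 371440), -1))) = Add(Mul(99979, Pow(110233, -1)), Mul(471065, -371440)) = Add(Mul(99979, Rational(1, 110233)), -174972383600) = Add(Rational(99979, 110233), -174972383600) = Rational(-19287730761278821, 110233)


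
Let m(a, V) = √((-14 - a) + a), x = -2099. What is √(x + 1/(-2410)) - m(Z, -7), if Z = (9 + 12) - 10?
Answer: I*(-√14 + √12191204310/2410) ≈ 42.073*I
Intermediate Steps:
Z = 11 (Z = 21 - 10 = 11)
m(a, V) = I*√14 (m(a, V) = √(-14) = I*√14)
√(x + 1/(-2410)) - m(Z, -7) = √(-2099 + 1/(-2410)) - I*√14 = √(-2099 - 1/2410) - I*√14 = √(-5058591/2410) - I*√14 = I*√12191204310/2410 - I*√14 = -I*√14 + I*√12191204310/2410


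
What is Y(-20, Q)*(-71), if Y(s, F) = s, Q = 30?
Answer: 1420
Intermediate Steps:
Y(-20, Q)*(-71) = -20*(-71) = 1420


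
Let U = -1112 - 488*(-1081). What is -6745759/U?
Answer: -6745759/526416 ≈ -12.814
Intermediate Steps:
U = 526416 (U = -1112 + 527528 = 526416)
-6745759/U = -6745759/526416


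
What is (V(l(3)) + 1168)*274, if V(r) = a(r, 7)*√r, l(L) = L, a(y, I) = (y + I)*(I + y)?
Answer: 320032 + 27400*√3 ≈ 3.6749e+5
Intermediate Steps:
a(y, I) = (I + y)² (a(y, I) = (I + y)*(I + y) = (I + y)²)
V(r) = √r*(7 + r)² (V(r) = (7 + r)²*√r = √r*(7 + r)²)
(V(l(3)) + 1168)*274 = (√3*(7 + 3)² + 1168)*274 = (√3*10² + 1168)*274 = (√3*100 + 1168)*274 = (100*√3 + 1168)*274 = (1168 + 100*√3)*274 = 320032 + 27400*√3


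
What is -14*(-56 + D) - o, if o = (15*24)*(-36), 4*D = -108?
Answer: 14122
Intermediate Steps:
D = -27 (D = (¼)*(-108) = -27)
o = -12960 (o = 360*(-36) = -12960)
-14*(-56 + D) - o = -14*(-56 - 27) - 1*(-12960) = -14*(-83) + 12960 = 1162 + 12960 = 14122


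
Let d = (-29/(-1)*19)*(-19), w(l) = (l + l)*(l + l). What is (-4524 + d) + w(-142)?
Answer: 65663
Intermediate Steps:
w(l) = 4*l² (w(l) = (2*l)*(2*l) = 4*l²)
d = -10469 (d = (-29*(-1)*19)*(-19) = (29*19)*(-19) = 551*(-19) = -10469)
(-4524 + d) + w(-142) = (-4524 - 10469) + 4*(-142)² = -14993 + 4*20164 = -14993 + 80656 = 65663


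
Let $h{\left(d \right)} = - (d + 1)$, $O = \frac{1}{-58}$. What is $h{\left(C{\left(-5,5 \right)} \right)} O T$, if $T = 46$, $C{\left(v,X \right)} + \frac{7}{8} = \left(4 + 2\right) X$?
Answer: $\frac{5543}{232} \approx 23.892$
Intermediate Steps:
$O = - \frac{1}{58} \approx -0.017241$
$C{\left(v,X \right)} = - \frac{7}{8} + 6 X$ ($C{\left(v,X \right)} = - \frac{7}{8} + \left(4 + 2\right) X = - \frac{7}{8} + 6 X$)
$h{\left(d \right)} = -1 - d$ ($h{\left(d \right)} = - (1 + d) = -1 - d$)
$h{\left(C{\left(-5,5 \right)} \right)} O T = \left(-1 - \left(- \frac{7}{8} + 6 \cdot 5\right)\right) \left(- \frac{1}{58}\right) 46 = \left(-1 - \left(- \frac{7}{8} + 30\right)\right) \left(- \frac{1}{58}\right) 46 = \left(-1 - \frac{233}{8}\right) \left(- \frac{1}{58}\right) 46 = \left(- \frac{241}{8}\right) \left(- \frac{1}{58}\right) 46 = \frac{241}{464} \cdot 46 = \frac{5543}{232}$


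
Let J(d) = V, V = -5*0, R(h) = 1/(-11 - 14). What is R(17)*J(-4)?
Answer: 0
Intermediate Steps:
R(h) = -1/25 (R(h) = 1/(-25) = -1/25)
V = 0
J(d) = 0
R(17)*J(-4) = -1/25*0 = 0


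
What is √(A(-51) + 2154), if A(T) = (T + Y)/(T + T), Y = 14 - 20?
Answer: 7*√50830/34 ≈ 46.417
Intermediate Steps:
Y = -6
A(T) = (-6 + T)/(2*T) (A(T) = (T - 6)/(T + T) = (-6 + T)/((2*T)) = (-6 + T)*(1/(2*T)) = (-6 + T)/(2*T))
√(A(-51) + 2154) = √((½)*(-6 - 51)/(-51) + 2154) = √((½)*(-1/51)*(-57) + 2154) = √(19/34 + 2154) = √(73255/34) = 7*√50830/34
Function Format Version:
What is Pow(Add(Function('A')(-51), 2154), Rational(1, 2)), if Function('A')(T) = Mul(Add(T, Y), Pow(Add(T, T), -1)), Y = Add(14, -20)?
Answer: Mul(Rational(7, 34), Pow(50830, Rational(1, 2))) ≈ 46.417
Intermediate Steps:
Y = -6
Function('A')(T) = Mul(Rational(1, 2), Pow(T, -1), Add(-6, T)) (Function('A')(T) = Mul(Add(T, -6), Pow(Add(T, T), -1)) = Mul(Add(-6, T), Pow(Mul(2, T), -1)) = Mul(Add(-6, T), Mul(Rational(1, 2), Pow(T, -1))) = Mul(Rational(1, 2), Pow(T, -1), Add(-6, T)))
Pow(Add(Function('A')(-51), 2154), Rational(1, 2)) = Pow(Add(Mul(Rational(1, 2), Pow(-51, -1), Add(-6, -51)), 2154), Rational(1, 2)) = Pow(Add(Mul(Rational(1, 2), Rational(-1, 51), -57), 2154), Rational(1, 2)) = Pow(Add(Rational(19, 34), 2154), Rational(1, 2)) = Pow(Rational(73255, 34), Rational(1, 2)) = Mul(Rational(7, 34), Pow(50830, Rational(1, 2)))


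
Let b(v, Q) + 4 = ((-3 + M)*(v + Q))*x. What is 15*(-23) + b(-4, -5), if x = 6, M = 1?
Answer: -241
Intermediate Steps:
b(v, Q) = -4 - 12*Q - 12*v (b(v, Q) = -4 + ((-3 + 1)*(v + Q))*6 = -4 - 2*(Q + v)*6 = -4 + (-2*Q - 2*v)*6 = -4 + (-12*Q - 12*v) = -4 - 12*Q - 12*v)
15*(-23) + b(-4, -5) = 15*(-23) + (-4 - 12*(-5) - 12*(-4)) = -345 + (-4 + 60 + 48) = -345 + 104 = -241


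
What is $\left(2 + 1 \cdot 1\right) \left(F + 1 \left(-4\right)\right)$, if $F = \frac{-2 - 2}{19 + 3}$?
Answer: $- \frac{138}{11} \approx -12.545$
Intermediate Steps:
$F = - \frac{2}{11}$ ($F = - \frac{4}{22} = \left(-4\right) \frac{1}{22} = - \frac{2}{11} \approx -0.18182$)
$\left(2 + 1 \cdot 1\right) \left(F + 1 \left(-4\right)\right) = \left(2 + 1 \cdot 1\right) \left(- \frac{2}{11} + 1 \left(-4\right)\right) = \left(2 + 1\right) \left(- \frac{2}{11} - 4\right) = 3 \left(- \frac{46}{11}\right) = - \frac{138}{11}$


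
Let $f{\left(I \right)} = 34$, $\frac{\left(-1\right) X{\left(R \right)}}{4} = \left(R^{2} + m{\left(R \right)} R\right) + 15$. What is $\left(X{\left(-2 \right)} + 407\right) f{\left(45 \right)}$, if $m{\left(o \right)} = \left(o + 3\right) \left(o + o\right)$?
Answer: $10166$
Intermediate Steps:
$m{\left(o \right)} = 2 o \left(3 + o\right)$ ($m{\left(o \right)} = \left(3 + o\right) 2 o = 2 o \left(3 + o\right)$)
$X{\left(R \right)} = -60 - 4 R^{2} - 8 R^{2} \left(3 + R\right)$ ($X{\left(R \right)} = - 4 \left(\left(R^{2} + 2 R \left(3 + R\right) R\right) + 15\right) = - 4 \left(\left(R^{2} + 2 R^{2} \left(3 + R\right)\right) + 15\right) = - 4 \left(15 + R^{2} + 2 R^{2} \left(3 + R\right)\right) = -60 - 4 R^{2} - 8 R^{2} \left(3 + R\right)$)
$\left(X{\left(-2 \right)} + 407\right) f{\left(45 \right)} = \left(\left(-60 - 28 \left(-2\right)^{2} - 8 \left(-2\right)^{3}\right) + 407\right) 34 = \left(\left(-60 - 112 - -64\right) + 407\right) 34 = \left(\left(-60 - 112 + 64\right) + 407\right) 34 = \left(-108 + 407\right) 34 = 299 \cdot 34 = 10166$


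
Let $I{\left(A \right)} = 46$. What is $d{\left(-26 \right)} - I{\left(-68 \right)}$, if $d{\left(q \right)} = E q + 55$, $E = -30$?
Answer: $789$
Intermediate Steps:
$d{\left(q \right)} = 55 - 30 q$ ($d{\left(q \right)} = - 30 q + 55 = 55 - 30 q$)
$d{\left(-26 \right)} - I{\left(-68 \right)} = \left(55 - -780\right) - 46 = \left(55 + 780\right) - 46 = 835 - 46 = 789$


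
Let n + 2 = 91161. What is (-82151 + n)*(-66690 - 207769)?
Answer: -2472326672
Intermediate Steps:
n = 91159 (n = -2 + 91161 = 91159)
(-82151 + n)*(-66690 - 207769) = (-82151 + 91159)*(-66690 - 207769) = 9008*(-274459) = -2472326672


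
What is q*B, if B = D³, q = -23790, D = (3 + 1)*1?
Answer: -1522560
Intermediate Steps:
D = 4 (D = 4*1 = 4)
B = 64 (B = 4³ = 64)
q*B = -23790*64 = -1522560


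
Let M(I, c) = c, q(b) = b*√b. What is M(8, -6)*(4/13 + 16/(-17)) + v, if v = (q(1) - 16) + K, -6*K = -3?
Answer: -4729/442 ≈ -10.699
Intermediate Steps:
K = ½ (K = -⅙*(-3) = ½ ≈ 0.50000)
q(b) = b^(3/2)
v = -29/2 (v = (1^(3/2) - 16) + ½ = (1 - 16) + ½ = -15 + ½ = -29/2 ≈ -14.500)
M(8, -6)*(4/13 + 16/(-17)) + v = -6*(4/13 + 16/(-17)) - 29/2 = -6*(4*(1/13) + 16*(-1/17)) - 29/2 = -6*(4/13 - 16/17) - 29/2 = -6*(-140/221) - 29/2 = 840/221 - 29/2 = -4729/442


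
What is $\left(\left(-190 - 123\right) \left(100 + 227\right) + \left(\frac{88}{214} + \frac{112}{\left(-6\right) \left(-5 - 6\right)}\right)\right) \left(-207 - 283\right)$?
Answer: $\frac{177083029130}{3531} \approx 5.0151 \cdot 10^{7}$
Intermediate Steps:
$\left(\left(-190 - 123\right) \left(100 + 227\right) + \left(\frac{88}{214} + \frac{112}{\left(-6\right) \left(-5 - 6\right)}\right)\right) \left(-207 - 283\right) = \left(\left(-313\right) 327 + \left(88 \cdot \frac{1}{214} + \frac{112}{\left(-6\right) \left(-11\right)}\right)\right) \left(-490\right) = \left(-102351 + \left(\frac{44}{107} + \frac{112}{66}\right)\right) \left(-490\right) = \left(-102351 + \left(\frac{44}{107} + 112 \cdot \frac{1}{66}\right)\right) \left(-490\right) = \left(-102351 + \left(\frac{44}{107} + \frac{56}{33}\right)\right) \left(-490\right) = \left(-102351 + \frac{7444}{3531}\right) \left(-490\right) = \left(- \frac{361393937}{3531}\right) \left(-490\right) = \frac{177083029130}{3531}$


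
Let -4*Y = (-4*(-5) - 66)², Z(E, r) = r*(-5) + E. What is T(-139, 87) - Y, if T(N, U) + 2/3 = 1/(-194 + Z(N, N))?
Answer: 573773/1086 ≈ 528.34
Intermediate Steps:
Z(E, r) = E - 5*r (Z(E, r) = -5*r + E = E - 5*r)
T(N, U) = -⅔ + 1/(-194 - 4*N) (T(N, U) = -⅔ + 1/(-194 + (N - 5*N)) = -⅔ + 1/(-194 - 4*N))
Y = -529 (Y = -(-4*(-5) - 66)²/4 = -(20 - 66)²/4 = -¼*(-46)² = -¼*2116 = -529)
T(-139, 87) - Y = (391 + 8*(-139))/(6*(-97 - 2*(-139))) - 1*(-529) = (391 - 1112)/(6*(-97 + 278)) + 529 = (⅙)*(-721)/181 + 529 = (⅙)*(1/181)*(-721) + 529 = -721/1086 + 529 = 573773/1086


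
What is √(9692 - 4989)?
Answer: √4703 ≈ 68.578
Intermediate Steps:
√(9692 - 4989) = √4703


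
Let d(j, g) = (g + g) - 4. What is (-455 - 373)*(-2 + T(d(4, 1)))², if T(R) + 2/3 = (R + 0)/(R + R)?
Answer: -3887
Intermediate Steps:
d(j, g) = -4 + 2*g (d(j, g) = 2*g - 4 = -4 + 2*g)
T(R) = -⅙ (T(R) = -⅔ + (R + 0)/(R + R) = -⅔ + R/((2*R)) = -⅔ + R*(1/(2*R)) = -⅔ + ½ = -⅙)
(-455 - 373)*(-2 + T(d(4, 1)))² = (-455 - 373)*(-2 - ⅙)² = -828*(-13/6)² = -828*169/36 = -3887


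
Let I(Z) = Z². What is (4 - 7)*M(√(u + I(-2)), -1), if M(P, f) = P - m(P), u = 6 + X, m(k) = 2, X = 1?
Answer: 6 - 3*√11 ≈ -3.9499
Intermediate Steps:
u = 7 (u = 6 + 1 = 7)
M(P, f) = -2 + P (M(P, f) = P - 1*2 = P - 2 = -2 + P)
(4 - 7)*M(√(u + I(-2)), -1) = (4 - 7)*(-2 + √(7 + (-2)²)) = -3*(-2 + √(7 + 4)) = -3*(-2 + √11) = 6 - 3*√11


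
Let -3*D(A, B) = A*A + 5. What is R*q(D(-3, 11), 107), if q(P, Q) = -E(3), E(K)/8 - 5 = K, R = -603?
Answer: 38592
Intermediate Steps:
E(K) = 40 + 8*K
D(A, B) = -5/3 - A**2/3 (D(A, B) = -(A*A + 5)/3 = -(A**2 + 5)/3 = -(5 + A**2)/3 = -5/3 - A**2/3)
q(P, Q) = -64 (q(P, Q) = -(40 + 8*3) = -(40 + 24) = -1*64 = -64)
R*q(D(-3, 11), 107) = -603*(-64) = 38592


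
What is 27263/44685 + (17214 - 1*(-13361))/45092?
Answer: 2595587071/2014936020 ≈ 1.2882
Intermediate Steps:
27263/44685 + (17214 - 1*(-13361))/45092 = 27263*(1/44685) + (17214 + 13361)*(1/45092) = 27263/44685 + 30575*(1/45092) = 27263/44685 + 30575/45092 = 2595587071/2014936020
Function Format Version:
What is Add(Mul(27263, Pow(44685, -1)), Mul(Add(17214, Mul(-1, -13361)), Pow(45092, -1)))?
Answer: Rational(2595587071, 2014936020) ≈ 1.2882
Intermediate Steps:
Add(Mul(27263, Pow(44685, -1)), Mul(Add(17214, Mul(-1, -13361)), Pow(45092, -1))) = Add(Mul(27263, Rational(1, 44685)), Mul(Add(17214, 13361), Rational(1, 45092))) = Add(Rational(27263, 44685), Mul(30575, Rational(1, 45092))) = Add(Rational(27263, 44685), Rational(30575, 45092)) = Rational(2595587071, 2014936020)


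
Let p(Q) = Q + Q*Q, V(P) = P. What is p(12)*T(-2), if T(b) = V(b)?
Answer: -312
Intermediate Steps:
T(b) = b
p(Q) = Q + Q²
p(12)*T(-2) = (12*(1 + 12))*(-2) = (12*13)*(-2) = 156*(-2) = -312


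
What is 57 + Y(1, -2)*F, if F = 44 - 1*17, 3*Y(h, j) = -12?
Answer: -51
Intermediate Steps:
Y(h, j) = -4 (Y(h, j) = (⅓)*(-12) = -4)
F = 27 (F = 44 - 17 = 27)
57 + Y(1, -2)*F = 57 - 4*27 = 57 - 108 = -51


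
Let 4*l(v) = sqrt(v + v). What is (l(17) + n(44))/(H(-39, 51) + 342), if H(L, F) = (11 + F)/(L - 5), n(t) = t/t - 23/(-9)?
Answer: 704/67437 + 11*sqrt(34)/14986 ≈ 0.014719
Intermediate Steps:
l(v) = sqrt(2)*sqrt(v)/4 (l(v) = sqrt(v + v)/4 = sqrt(2*v)/4 = (sqrt(2)*sqrt(v))/4 = sqrt(2)*sqrt(v)/4)
n(t) = 32/9 (n(t) = 1 - 23*(-1/9) = 1 + 23/9 = 32/9)
H(L, F) = (11 + F)/(-5 + L)
(l(17) + n(44))/(H(-39, 51) + 342) = (sqrt(2)*sqrt(17)/4 + 32/9)/((11 + 51)/(-5 - 39) + 342) = (sqrt(34)/4 + 32/9)/(62/(-44) + 342) = (32/9 + sqrt(34)/4)/(-1/44*62 + 342) = (32/9 + sqrt(34)/4)/(-31/22 + 342) = (32/9 + sqrt(34)/4)/(7493/22) = (32/9 + sqrt(34)/4)*(22/7493) = 704/67437 + 11*sqrt(34)/14986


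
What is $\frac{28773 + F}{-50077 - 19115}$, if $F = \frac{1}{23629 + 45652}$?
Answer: $- \frac{996711107}{2396845476} \approx -0.41584$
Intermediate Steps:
$F = \frac{1}{69281} \approx 1.4434 \cdot 10^{-5}$
$\frac{28773 + F}{-50077 - 19115} = \frac{28773 + \frac{1}{69281}}{-50077 - 19115} = \frac{1993422214}{69281 \left(-69192\right)} = \frac{1993422214}{69281} \left(- \frac{1}{69192}\right) = - \frac{996711107}{2396845476}$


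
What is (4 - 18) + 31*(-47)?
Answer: -1471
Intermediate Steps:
(4 - 18) + 31*(-47) = -14 - 1457 = -1471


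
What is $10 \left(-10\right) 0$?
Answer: $0$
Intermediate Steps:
$10 \left(-10\right) 0 = \left(-100\right) 0 = 0$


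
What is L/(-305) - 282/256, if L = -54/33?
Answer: -470751/429440 ≈ -1.0962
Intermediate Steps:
L = -18/11 (L = -54*1/33 = -18/11 ≈ -1.6364)
L/(-305) - 282/256 = -18/11/(-305) - 282/256 = -18/11*(-1/305) - 282*1/256 = 18/3355 - 141/128 = -470751/429440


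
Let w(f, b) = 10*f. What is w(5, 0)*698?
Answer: 34900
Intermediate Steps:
w(5, 0)*698 = (10*5)*698 = 50*698 = 34900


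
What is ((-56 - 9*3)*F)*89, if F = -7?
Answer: 51709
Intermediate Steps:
((-56 - 9*3)*F)*89 = ((-56 - 9*3)*(-7))*89 = ((-56 - 1*27)*(-7))*89 = ((-56 - 27)*(-7))*89 = -83*(-7)*89 = 581*89 = 51709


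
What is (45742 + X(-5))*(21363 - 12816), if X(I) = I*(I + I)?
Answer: 391384224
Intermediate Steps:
X(I) = 2*I**2 (X(I) = I*(2*I) = 2*I**2)
(45742 + X(-5))*(21363 - 12816) = (45742 + 2*(-5)**2)*(21363 - 12816) = (45742 + 2*25)*8547 = (45742 + 50)*8547 = 45792*8547 = 391384224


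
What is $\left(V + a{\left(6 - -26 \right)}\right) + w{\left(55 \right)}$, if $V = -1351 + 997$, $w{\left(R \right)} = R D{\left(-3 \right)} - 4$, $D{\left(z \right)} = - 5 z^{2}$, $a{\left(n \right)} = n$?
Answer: $-2801$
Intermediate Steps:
$w{\left(R \right)} = -4 - 45 R$ ($w{\left(R \right)} = R \left(- 5 \left(-3\right)^{2}\right) - 4 = R \left(\left(-5\right) 9\right) - 4 = R \left(-45\right) - 4 = - 45 R - 4 = -4 - 45 R$)
$V = -354$
$\left(V + a{\left(6 - -26 \right)}\right) + w{\left(55 \right)} = \left(-354 + \left(6 - -26\right)\right) - 2479 = \left(-354 + \left(6 + 26\right)\right) - 2479 = \left(-354 + 32\right) - 2479 = -322 - 2479 = -2801$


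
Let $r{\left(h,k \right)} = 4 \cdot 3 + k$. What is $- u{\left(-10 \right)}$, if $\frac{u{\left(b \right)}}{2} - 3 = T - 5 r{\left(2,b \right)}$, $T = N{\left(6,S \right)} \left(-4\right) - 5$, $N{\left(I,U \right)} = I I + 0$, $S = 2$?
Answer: $312$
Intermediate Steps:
$r{\left(h,k \right)} = 12 + k$
$N{\left(I,U \right)} = I^{2}$ ($N{\left(I,U \right)} = I^{2} + 0 = I^{2}$)
$T = -149$ ($T = 6^{2} \left(-4\right) - 5 = 36 \left(-4\right) - 5 = -144 - 5 = -149$)
$u{\left(b \right)} = -412 - 10 b$ ($u{\left(b \right)} = 6 + 2 \left(-149 - 5 \left(12 + b\right)\right) = 6 + 2 \left(-149 - \left(60 + 5 b\right)\right) = 6 + 2 \left(-209 - 5 b\right) = 6 - \left(418 + 10 b\right) = -412 - 10 b$)
$- u{\left(-10 \right)} = - (-412 - -100) = - (-412 + 100) = \left(-1\right) \left(-312\right) = 312$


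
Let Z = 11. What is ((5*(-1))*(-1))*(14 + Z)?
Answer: 125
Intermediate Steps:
((5*(-1))*(-1))*(14 + Z) = ((5*(-1))*(-1))*(14 + 11) = -5*(-1)*25 = 5*25 = 125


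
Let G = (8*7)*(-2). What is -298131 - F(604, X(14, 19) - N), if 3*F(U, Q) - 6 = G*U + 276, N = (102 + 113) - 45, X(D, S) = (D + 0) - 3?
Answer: -827027/3 ≈ -2.7568e+5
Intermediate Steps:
X(D, S) = -3 + D (X(D, S) = D - 3 = -3 + D)
N = 170 (N = 215 - 45 = 170)
G = -112 (G = 56*(-2) = -112)
F(U, Q) = 94 - 112*U/3 (F(U, Q) = 2 + (-112*U + 276)/3 = 2 + (276 - 112*U)/3 = 2 + (92 - 112*U/3) = 94 - 112*U/3)
-298131 - F(604, X(14, 19) - N) = -298131 - (94 - 112/3*604) = -298131 - (94 - 67648/3) = -298131 - 1*(-67366/3) = -298131 + 67366/3 = -827027/3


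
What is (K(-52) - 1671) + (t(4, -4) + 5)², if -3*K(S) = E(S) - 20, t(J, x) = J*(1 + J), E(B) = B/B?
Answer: -3119/3 ≈ -1039.7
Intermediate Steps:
E(B) = 1
K(S) = 19/3 (K(S) = -(1 - 20)/3 = -⅓*(-19) = 19/3)
(K(-52) - 1671) + (t(4, -4) + 5)² = (19/3 - 1671) + (4*(1 + 4) + 5)² = -4994/3 + (4*5 + 5)² = -4994/3 + (20 + 5)² = -4994/3 + 25² = -4994/3 + 625 = -3119/3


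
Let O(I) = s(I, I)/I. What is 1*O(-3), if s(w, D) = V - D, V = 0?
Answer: -1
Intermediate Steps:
s(w, D) = -D (s(w, D) = 0 - D = -D)
O(I) = -1 (O(I) = (-I)/I = -1)
1*O(-3) = 1*(-1) = -1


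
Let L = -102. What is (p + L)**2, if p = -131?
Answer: 54289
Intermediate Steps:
(p + L)**2 = (-131 - 102)**2 = (-233)**2 = 54289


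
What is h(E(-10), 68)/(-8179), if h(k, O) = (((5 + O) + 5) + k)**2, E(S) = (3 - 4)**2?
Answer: -6241/8179 ≈ -0.76305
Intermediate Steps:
E(S) = 1 (E(S) = (-1)**2 = 1)
h(k, O) = (10 + O + k)**2 (h(k, O) = ((10 + O) + k)**2 = (10 + O + k)**2)
h(E(-10), 68)/(-8179) = (10 + 68 + 1)**2/(-8179) = 79**2*(-1/8179) = 6241*(-1/8179) = -6241/8179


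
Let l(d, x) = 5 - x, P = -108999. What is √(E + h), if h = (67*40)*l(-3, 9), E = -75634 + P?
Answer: I*√195353 ≈ 441.99*I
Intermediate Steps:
E = -184633 (E = -75634 - 108999 = -184633)
h = -10720 (h = (67*40)*(5 - 1*9) = 2680*(5 - 9) = 2680*(-4) = -10720)
√(E + h) = √(-184633 - 10720) = √(-195353) = I*√195353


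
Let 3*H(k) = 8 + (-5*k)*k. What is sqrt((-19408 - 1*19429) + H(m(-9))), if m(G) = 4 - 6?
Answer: 11*I*sqrt(321) ≈ 197.08*I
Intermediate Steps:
m(G) = -2
H(k) = 8/3 - 5*k**2/3 (H(k) = (8 + (-5*k)*k)/3 = (8 - 5*k**2)/3 = 8/3 - 5*k**2/3)
sqrt((-19408 - 1*19429) + H(m(-9))) = sqrt((-19408 - 1*19429) + (8/3 - 5/3*(-2)**2)) = sqrt((-19408 - 19429) + (8/3 - 5/3*4)) = sqrt(-38837 + (8/3 - 20/3)) = sqrt(-38837 - 4) = sqrt(-38841) = 11*I*sqrt(321)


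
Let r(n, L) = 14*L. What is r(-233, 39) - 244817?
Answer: -244271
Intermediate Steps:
r(-233, 39) - 244817 = 14*39 - 244817 = 546 - 244817 = -244271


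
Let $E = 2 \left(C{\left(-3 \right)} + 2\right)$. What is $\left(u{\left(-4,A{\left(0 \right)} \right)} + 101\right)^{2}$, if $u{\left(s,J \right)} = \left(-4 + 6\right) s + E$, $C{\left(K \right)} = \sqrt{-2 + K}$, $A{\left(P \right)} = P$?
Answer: $9389 + 388 i \sqrt{5} \approx 9389.0 + 867.59 i$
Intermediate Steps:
$E = 4 + 2 i \sqrt{5}$ ($E = 2 \left(\sqrt{-2 - 3} + 2\right) = 2 \left(\sqrt{-5} + 2\right) = 2 \left(i \sqrt{5} + 2\right) = 2 \left(2 + i \sqrt{5}\right) = 4 + 2 i \sqrt{5} \approx 4.0 + 4.4721 i$)
$u{\left(s,J \right)} = 4 + 2 s + 2 i \sqrt{5}$ ($u{\left(s,J \right)} = \left(-4 + 6\right) s + \left(4 + 2 i \sqrt{5}\right) = 2 s + \left(4 + 2 i \sqrt{5}\right) = 4 + 2 s + 2 i \sqrt{5}$)
$\left(u{\left(-4,A{\left(0 \right)} \right)} + 101\right)^{2} = \left(\left(4 + 2 \left(-4\right) + 2 i \sqrt{5}\right) + 101\right)^{2} = \left(\left(4 - 8 + 2 i \sqrt{5}\right) + 101\right)^{2} = \left(\left(-4 + 2 i \sqrt{5}\right) + 101\right)^{2} = \left(97 + 2 i \sqrt{5}\right)^{2}$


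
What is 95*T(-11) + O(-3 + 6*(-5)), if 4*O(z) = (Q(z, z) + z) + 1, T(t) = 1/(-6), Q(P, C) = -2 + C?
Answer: -391/12 ≈ -32.583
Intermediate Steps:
T(t) = -⅙
O(z) = -¼ + z/2 (O(z) = (((-2 + z) + z) + 1)/4 = ((-2 + 2*z) + 1)/4 = (-1 + 2*z)/4 = -¼ + z/2)
95*T(-11) + O(-3 + 6*(-5)) = 95*(-⅙) + (-¼ + (-3 + 6*(-5))/2) = -95/6 + (-¼ + (-3 - 30)/2) = -95/6 + (-¼ + (½)*(-33)) = -95/6 + (-¼ - 33/2) = -95/6 - 67/4 = -391/12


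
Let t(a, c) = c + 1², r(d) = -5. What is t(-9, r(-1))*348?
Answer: -1392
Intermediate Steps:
t(a, c) = 1 + c (t(a, c) = c + 1 = 1 + c)
t(-9, r(-1))*348 = (1 - 5)*348 = -4*348 = -1392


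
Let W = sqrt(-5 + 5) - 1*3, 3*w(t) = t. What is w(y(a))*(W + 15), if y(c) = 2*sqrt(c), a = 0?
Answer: 0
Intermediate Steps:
w(t) = t/3
W = -3 (W = sqrt(0) - 3 = 0 - 3 = -3)
w(y(a))*(W + 15) = ((2*sqrt(0))/3)*(-3 + 15) = ((2*0)/3)*12 = ((1/3)*0)*12 = 0*12 = 0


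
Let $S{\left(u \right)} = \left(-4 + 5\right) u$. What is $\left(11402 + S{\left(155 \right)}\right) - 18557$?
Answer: $-7000$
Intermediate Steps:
$S{\left(u \right)} = u$ ($S{\left(u \right)} = 1 u = u$)
$\left(11402 + S{\left(155 \right)}\right) - 18557 = \left(11402 + 155\right) - 18557 = 11557 - 18557 = -7000$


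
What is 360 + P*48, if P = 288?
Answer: 14184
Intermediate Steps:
360 + P*48 = 360 + 288*48 = 360 + 13824 = 14184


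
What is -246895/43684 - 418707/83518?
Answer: -290380397/27226868 ≈ -10.665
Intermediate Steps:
-246895/43684 - 418707/83518 = -246895*1/43684 - 418707*1/83518 = -3685/652 - 418707/83518 = -290380397/27226868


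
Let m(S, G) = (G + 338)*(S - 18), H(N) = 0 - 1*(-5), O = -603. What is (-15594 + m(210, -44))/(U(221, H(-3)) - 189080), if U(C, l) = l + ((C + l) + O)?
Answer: -20427/94726 ≈ -0.21564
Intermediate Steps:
H(N) = 5 (H(N) = 0 + 5 = 5)
m(S, G) = (-18 + S)*(338 + G) (m(S, G) = (338 + G)*(-18 + S) = (-18 + S)*(338 + G))
U(C, l) = -603 + C + 2*l (U(C, l) = l + ((C + l) - 603) = l + (-603 + C + l) = -603 + C + 2*l)
(-15594 + m(210, -44))/(U(221, H(-3)) - 189080) = (-15594 + (-6084 - 18*(-44) + 338*210 - 44*210))/((-603 + 221 + 2*5) - 189080) = (-15594 + (-6084 + 792 + 70980 - 9240))/((-603 + 221 + 10) - 189080) = (-15594 + 56448)/(-372 - 189080) = 40854/(-189452) = 40854*(-1/189452) = -20427/94726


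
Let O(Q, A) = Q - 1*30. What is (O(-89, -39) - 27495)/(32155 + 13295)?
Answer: -13807/22725 ≈ -0.60757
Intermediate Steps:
O(Q, A) = -30 + Q (O(Q, A) = Q - 30 = -30 + Q)
(O(-89, -39) - 27495)/(32155 + 13295) = ((-30 - 89) - 27495)/(32155 + 13295) = (-119 - 27495)/45450 = -27614*1/45450 = -13807/22725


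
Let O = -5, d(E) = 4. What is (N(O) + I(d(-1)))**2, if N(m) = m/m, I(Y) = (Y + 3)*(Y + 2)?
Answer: 1849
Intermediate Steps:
I(Y) = (2 + Y)*(3 + Y) (I(Y) = (3 + Y)*(2 + Y) = (2 + Y)*(3 + Y))
N(m) = 1
(N(O) + I(d(-1)))**2 = (1 + (6 + 4**2 + 5*4))**2 = (1 + (6 + 16 + 20))**2 = (1 + 42)**2 = 43**2 = 1849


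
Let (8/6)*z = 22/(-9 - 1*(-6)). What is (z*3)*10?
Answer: -165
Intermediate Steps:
z = -11/2 (z = 3*(22/(-9 - 1*(-6)))/4 = 3*(22/(-9 + 6))/4 = 3*(22/(-3))/4 = 3*(22*(-⅓))/4 = (¾)*(-22/3) = -11/2 ≈ -5.5000)
(z*3)*10 = -11/2*3*10 = -33/2*10 = -165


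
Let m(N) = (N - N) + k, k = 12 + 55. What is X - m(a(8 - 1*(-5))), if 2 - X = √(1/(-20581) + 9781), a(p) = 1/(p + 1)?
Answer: -65 - 2*√1035753025890/20581 ≈ -163.90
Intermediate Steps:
k = 67
a(p) = 1/(1 + p)
m(N) = 67 (m(N) = (N - N) + 67 = 0 + 67 = 67)
X = 2 - 2*√1035753025890/20581 (X = 2 - √(1/(-20581) + 9781) = 2 - √(-1/20581 + 9781) = 2 - √(201302760/20581) = 2 - 2*√1035753025890/20581 ≈ -96.899)
X - m(a(8 - 1*(-5))) = (2 - 2*√1035753025890/20581) - 1*67 = (2 - 2*√1035753025890/20581) - 67 = -65 - 2*√1035753025890/20581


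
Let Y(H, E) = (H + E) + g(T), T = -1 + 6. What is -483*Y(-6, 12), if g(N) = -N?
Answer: -483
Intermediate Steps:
T = 5
Y(H, E) = -5 + E + H (Y(H, E) = (H + E) - 1*5 = (E + H) - 5 = -5 + E + H)
-483*Y(-6, 12) = -483*(-5 + 12 - 6) = -483*1 = -483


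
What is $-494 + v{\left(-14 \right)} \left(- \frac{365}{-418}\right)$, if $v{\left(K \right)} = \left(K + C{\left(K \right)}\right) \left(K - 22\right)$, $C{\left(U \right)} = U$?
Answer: $\frac{80714}{209} \approx 386.19$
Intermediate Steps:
$v{\left(K \right)} = 2 K \left(-22 + K\right)$ ($v{\left(K \right)} = \left(K + K\right) \left(K - 22\right) = 2 K \left(-22 + K\right)$)
$-494 + v{\left(-14 \right)} \left(- \frac{365}{-418}\right) = -494 + 2 \left(-14\right) \left(-22 - 14\right) \left(- \frac{365}{-418}\right) = -494 + 2 \left(-14\right) \left(-36\right) \left(\left(-365\right) \left(- \frac{1}{418}\right)\right) = -494 + 1008 \cdot \frac{365}{418} = -494 + \frac{183960}{209} = \frac{80714}{209}$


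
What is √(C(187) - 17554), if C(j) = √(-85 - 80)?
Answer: √(-17554 + I*√165) ≈ 0.0485 + 132.49*I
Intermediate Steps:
C(j) = I*√165 (C(j) = √(-165) = I*√165)
√(C(187) - 17554) = √(I*√165 - 17554) = √(-17554 + I*√165)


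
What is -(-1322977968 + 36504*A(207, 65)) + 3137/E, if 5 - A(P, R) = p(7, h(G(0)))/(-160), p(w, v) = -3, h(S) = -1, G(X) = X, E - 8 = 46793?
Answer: 1238163635958589/936020 ≈ 1.3228e+9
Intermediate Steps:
E = 46801 (E = 8 + 46793 = 46801)
A(P, R) = 797/160 (A(P, R) = 5 - (-3)/(-160) = 5 - (-3)*(-1)/160 = 5 - 1*3/160 = 5 - 3/160 = 797/160)
-(-1322977968 + 36504*A(207, 65)) + 3137/E = -36504/(1/(-36242 + 797/160)) + 3137/46801 = -36504/(1/(-5797923/160)) + 3137*(1/46801) = -36504/(-160/5797923) + 3137/46801 = -36504*(-5797923/160) + 3137/46801 = 26455922649/20 + 3137/46801 = 1238163635958589/936020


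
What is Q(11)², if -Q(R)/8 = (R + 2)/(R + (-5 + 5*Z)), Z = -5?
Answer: 10816/361 ≈ 29.961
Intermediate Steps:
Q(R) = -8*(2 + R)/(-30 + R) (Q(R) = -8*(R + 2)/(R + (-5 + 5*(-5))) = -8*(2 + R)/(R + (-5 - 25)) = -8*(2 + R)/(R - 30) = -8*(2 + R)/(-30 + R))
Q(11)² = (8*(-2 - 1*11)/(-30 + 11))² = (8*(-2 - 11)/(-19))² = (8*(-1/19)*(-13))² = (104/19)² = 10816/361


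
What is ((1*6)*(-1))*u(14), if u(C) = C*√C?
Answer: -84*√14 ≈ -314.30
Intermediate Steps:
u(C) = C^(3/2)
((1*6)*(-1))*u(14) = ((1*6)*(-1))*14^(3/2) = (6*(-1))*(14*√14) = -84*√14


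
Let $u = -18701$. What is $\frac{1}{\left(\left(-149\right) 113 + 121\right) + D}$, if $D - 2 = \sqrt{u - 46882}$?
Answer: $- \frac{16714}{279423379} - \frac{3 i \sqrt{7287}}{279423379} \approx -5.9816 \cdot 10^{-5} - 9.165 \cdot 10^{-7} i$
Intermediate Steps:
$D = 2 + 3 i \sqrt{7287}$ ($D = 2 + \sqrt{-18701 - 46882} = 2 + \sqrt{-65583} = 2 + 3 i \sqrt{7287} \approx 2.0 + 256.09 i$)
$\frac{1}{\left(\left(-149\right) 113 + 121\right) + D} = \frac{1}{\left(\left(-149\right) 113 + 121\right) + \left(2 + 3 i \sqrt{7287}\right)} = \frac{1}{\left(-16837 + 121\right) + \left(2 + 3 i \sqrt{7287}\right)} = \frac{1}{-16716 + \left(2 + 3 i \sqrt{7287}\right)} = \frac{1}{-16714 + 3 i \sqrt{7287}}$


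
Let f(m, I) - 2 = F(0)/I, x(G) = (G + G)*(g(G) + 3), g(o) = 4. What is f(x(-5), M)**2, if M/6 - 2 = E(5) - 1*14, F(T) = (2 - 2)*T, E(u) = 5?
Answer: 4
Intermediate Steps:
x(G) = 14*G (x(G) = (G + G)*(4 + 3) = (2*G)*7 = 14*G)
F(T) = 0 (F(T) = 0*T = 0)
M = -42 (M = 12 + 6*(5 - 1*14) = 12 + 6*(5 - 14) = 12 + 6*(-9) = 12 - 54 = -42)
f(m, I) = 2 (f(m, I) = 2 + 0/I = 2 + 0 = 2)
f(x(-5), M)**2 = 2**2 = 4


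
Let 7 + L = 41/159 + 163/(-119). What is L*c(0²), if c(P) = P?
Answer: 0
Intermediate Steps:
L = -153485/18921 (L = -7 + (41/159 + 163/(-119)) = -7 + (41*(1/159) + 163*(-1/119)) = -7 + (41/159 - 163/119) = -7 - 21038/18921 = -153485/18921 ≈ -8.1119)
L*c(0²) = -153485/18921*0² = -153485/18921*0 = 0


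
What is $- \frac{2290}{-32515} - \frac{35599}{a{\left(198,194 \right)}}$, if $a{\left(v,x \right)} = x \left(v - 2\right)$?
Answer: $- \frac{315295}{364168} \approx -0.8658$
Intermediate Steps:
$a{\left(v,x \right)} = x \left(-2 + v\right)$
$- \frac{2290}{-32515} - \frac{35599}{a{\left(198,194 \right)}} = - \frac{2290}{-32515} - \frac{35599}{194 \left(-2 + 198\right)} = \left(-2290\right) \left(- \frac{1}{32515}\right) - \frac{35599}{194 \cdot 196} = \frac{458}{6503} - \frac{35599}{38024} = \frac{458}{6503} - \frac{367}{392} = - \frac{315295}{364168}$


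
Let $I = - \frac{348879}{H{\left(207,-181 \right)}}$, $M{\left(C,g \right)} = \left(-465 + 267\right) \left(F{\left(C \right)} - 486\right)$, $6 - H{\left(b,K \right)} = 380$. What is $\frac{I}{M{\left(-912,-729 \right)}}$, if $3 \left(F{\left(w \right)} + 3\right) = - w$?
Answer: $\frac{116293}{4566540} \approx 0.025466$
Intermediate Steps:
$F{\left(w \right)} = -3 - \frac{w}{3}$ ($F{\left(w \right)} = -3 + \frac{\left(-1\right) w}{3} = -3 - \frac{w}{3}$)
$H{\left(b,K \right)} = -374$ ($H{\left(b,K \right)} = 6 - 380 = -374$)
$M{\left(C,g \right)} = 96822 + 66 C$ ($M{\left(C,g \right)} = \left(-465 + 267\right) \left(\left(-3 - \frac{C}{3}\right) - 486\right) = - 198 \left(-489 - \frac{C}{3}\right) = 96822 + 66 C$)
$I = \frac{348879}{374}$ ($I = - \frac{348879}{-374} = \left(-348879\right) \left(- \frac{1}{374}\right) = \frac{348879}{374} \approx 932.83$)
$\frac{I}{M{\left(-912,-729 \right)}} = \frac{348879}{374 \left(96822 + 66 \left(-912\right)\right)} = \frac{348879}{374 \left(96822 - 60192\right)} = \frac{348879}{374 \cdot 36630} = \frac{348879}{374} \cdot \frac{1}{36630} = \frac{116293}{4566540}$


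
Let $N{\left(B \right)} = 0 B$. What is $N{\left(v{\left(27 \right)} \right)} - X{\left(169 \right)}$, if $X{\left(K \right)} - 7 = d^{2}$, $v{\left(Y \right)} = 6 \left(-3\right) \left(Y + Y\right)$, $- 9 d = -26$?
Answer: $- \frac{1243}{81} \approx -15.346$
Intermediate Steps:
$d = \frac{26}{9}$ ($d = \left(- \frac{1}{9}\right) \left(-26\right) = \frac{26}{9} \approx 2.8889$)
$v{\left(Y \right)} = - 36 Y$ ($v{\left(Y \right)} = - 18 \cdot 2 Y = - 36 Y$)
$X{\left(K \right)} = \frac{1243}{81}$ ($X{\left(K \right)} = 7 + \left(\frac{26}{9}\right)^{2} = 7 + \frac{676}{81} = \frac{1243}{81}$)
$N{\left(B \right)} = 0$
$N{\left(v{\left(27 \right)} \right)} - X{\left(169 \right)} = 0 - \frac{1243}{81} = - \frac{1243}{81}$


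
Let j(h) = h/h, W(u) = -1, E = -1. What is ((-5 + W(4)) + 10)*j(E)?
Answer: 4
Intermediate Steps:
j(h) = 1
((-5 + W(4)) + 10)*j(E) = ((-5 - 1) + 10)*1 = (-6 + 10)*1 = 4*1 = 4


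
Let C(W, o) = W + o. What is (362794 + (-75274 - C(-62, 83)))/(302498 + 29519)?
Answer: 287499/332017 ≈ 0.86592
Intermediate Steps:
(362794 + (-75274 - C(-62, 83)))/(302498 + 29519) = (362794 + (-75274 - (-62 + 83)))/(302498 + 29519) = (362794 + (-75274 - 1*21))/332017 = (362794 + (-75274 - 21))*(1/332017) = (362794 - 75295)*(1/332017) = 287499*(1/332017) = 287499/332017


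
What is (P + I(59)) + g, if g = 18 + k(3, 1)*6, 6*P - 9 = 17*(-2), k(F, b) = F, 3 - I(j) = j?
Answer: -145/6 ≈ -24.167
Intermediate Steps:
I(j) = 3 - j
P = -25/6 (P = 3/2 + (17*(-2))/6 = 3/2 + (⅙)*(-34) = 3/2 - 17/3 = -25/6 ≈ -4.1667)
g = 36 (g = 18 + 3*6 = 18 + 18 = 36)
(P + I(59)) + g = (-25/6 + (3 - 1*59)) + 36 = (-25/6 + (3 - 59)) + 36 = (-25/6 - 56) + 36 = -361/6 + 36 = -145/6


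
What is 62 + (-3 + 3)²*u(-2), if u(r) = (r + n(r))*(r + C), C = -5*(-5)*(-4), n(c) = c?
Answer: 62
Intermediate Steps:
C = -100 (C = 25*(-4) = -100)
u(r) = 2*r*(-100 + r) (u(r) = (r + r)*(r - 100) = (2*r)*(-100 + r) = 2*r*(-100 + r))
62 + (-3 + 3)²*u(-2) = 62 + (-3 + 3)²*(2*(-2)*(-100 - 2)) = 62 + 0²*(2*(-2)*(-102)) = 62 + 0*408 = 62 + 0 = 62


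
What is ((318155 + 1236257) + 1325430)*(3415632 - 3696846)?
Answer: -809851888188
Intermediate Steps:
((318155 + 1236257) + 1325430)*(3415632 - 3696846) = (1554412 + 1325430)*(-281214) = 2879842*(-281214) = -809851888188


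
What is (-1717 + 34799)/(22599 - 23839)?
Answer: -16541/620 ≈ -26.679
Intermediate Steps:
(-1717 + 34799)/(22599 - 23839) = 33082/(-1240) = 33082*(-1/1240) = -16541/620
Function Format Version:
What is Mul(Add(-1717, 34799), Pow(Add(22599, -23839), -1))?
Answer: Rational(-16541, 620) ≈ -26.679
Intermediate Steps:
Mul(Add(-1717, 34799), Pow(Add(22599, -23839), -1)) = Mul(33082, Pow(-1240, -1)) = Mul(33082, Rational(-1, 1240)) = Rational(-16541, 620)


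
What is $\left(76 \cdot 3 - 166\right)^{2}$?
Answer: $3844$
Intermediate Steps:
$\left(76 \cdot 3 - 166\right)^{2} = \left(228 - 166\right)^{2} = 62^{2} = 3844$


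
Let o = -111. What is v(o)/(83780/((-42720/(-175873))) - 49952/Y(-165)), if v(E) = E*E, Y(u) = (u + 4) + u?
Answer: 4289777928/120140664247 ≈ 0.035706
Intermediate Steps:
Y(u) = 4 + 2*u (Y(u) = (4 + u) + u = 4 + 2*u)
v(E) = E**2
v(o)/(83780/((-42720/(-175873))) - 49952/Y(-165)) = (-111)**2/(83780/((-42720/(-175873))) - 49952/(4 + 2*(-165))) = 12321/(83780/((-42720*(-1/175873))) - 49952/(4 - 330)) = 12321/(83780/(42720/175873) - 49952/(-326)) = 12321/(83780*(175873/42720) - 49952*(-1/326)) = 12321/(736731997/2136 + 24976/163) = 12321/(120140664247/348168) = 12321*(348168/120140664247) = 4289777928/120140664247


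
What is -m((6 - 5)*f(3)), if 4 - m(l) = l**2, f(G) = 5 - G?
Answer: 0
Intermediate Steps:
m(l) = 4 - l**2
-m((6 - 5)*f(3)) = -(4 - ((6 - 5)*(5 - 1*3))**2) = -(4 - (1*(5 - 3))**2) = -(4 - (1*2)**2) = -(4 - 1*2**2) = -(4 - 1*4) = -(4 - 4) = -1*0 = 0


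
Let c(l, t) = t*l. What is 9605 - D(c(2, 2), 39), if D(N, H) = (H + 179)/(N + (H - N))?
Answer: 374377/39 ≈ 9599.4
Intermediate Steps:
c(l, t) = l*t
D(N, H) = (179 + H)/H
9605 - D(c(2, 2), 39) = 9605 - (179 + 39)/39 = 9605 - 218/39 = 374377/39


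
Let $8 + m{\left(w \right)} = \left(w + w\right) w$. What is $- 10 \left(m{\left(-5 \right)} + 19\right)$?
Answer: $-610$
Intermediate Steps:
$m{\left(w \right)} = -8 + 2 w^{2}$ ($m{\left(w \right)} = -8 + \left(w + w\right) w = -8 + 2 w w = -8 + 2 w^{2}$)
$- 10 \left(m{\left(-5 \right)} + 19\right) = - 10 \left(\left(-8 + 2 \left(-5\right)^{2}\right) + 19\right) = - 10 \left(\left(-8 + 2 \cdot 25\right) + 19\right) = - 10 \left(\left(-8 + 50\right) + 19\right) = - 10 \left(42 + 19\right) = \left(-10\right) 61 = -610$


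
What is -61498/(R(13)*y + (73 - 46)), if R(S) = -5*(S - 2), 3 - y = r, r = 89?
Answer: -61498/4757 ≈ -12.928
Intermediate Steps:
y = -86 (y = 3 - 1*89 = 3 - 89 = -86)
R(S) = 10 - 5*S (R(S) = -5*(-2 + S) = 10 - 5*S)
-61498/(R(13)*y + (73 - 46)) = -61498/((10 - 5*13)*(-86) + (73 - 46)) = -61498/((10 - 65)*(-86) + 27) = -61498/(-55*(-86) + 27) = -61498/(4730 + 27) = -61498/4757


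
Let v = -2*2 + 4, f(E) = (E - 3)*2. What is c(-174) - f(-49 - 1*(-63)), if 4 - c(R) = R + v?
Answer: 156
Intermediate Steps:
f(E) = -6 + 2*E (f(E) = (-3 + E)*2 = -6 + 2*E)
v = 0 (v = -4 + 4 = 0)
c(R) = 4 - R (c(R) = 4 - (R + 0) = 4 - R)
c(-174) - f(-49 - 1*(-63)) = (4 - 1*(-174)) - (-6 + 2*(-49 - 1*(-63))) = (4 + 174) - (-6 + 2*(-49 + 63)) = 178 - (-6 + 2*14) = 178 - (-6 + 28) = 178 - 1*22 = 178 - 22 = 156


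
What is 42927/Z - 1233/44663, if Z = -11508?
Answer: -643812655/171327268 ≈ -3.7578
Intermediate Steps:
42927/Z - 1233/44663 = 42927/(-11508) - 1233/44663 = 42927*(-1/11508) - 1233*1/44663 = -14309/3836 - 1233/44663 = -643812655/171327268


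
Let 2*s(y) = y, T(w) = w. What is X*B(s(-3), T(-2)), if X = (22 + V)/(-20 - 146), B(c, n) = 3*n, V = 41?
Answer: 189/83 ≈ 2.2771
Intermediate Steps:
s(y) = y/2
X = -63/166 (X = (22 + 41)/(-20 - 146) = 63/(-166) = 63*(-1/166) = -63/166 ≈ -0.37952)
X*B(s(-3), T(-2)) = -189*(-2)/166 = -63/166*(-6) = 189/83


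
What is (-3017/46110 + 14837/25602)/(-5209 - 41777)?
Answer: -50574403/4622279935410 ≈ -1.0941e-5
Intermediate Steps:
(-3017/46110 + 14837/25602)/(-5209 - 41777) = (-3017*1/46110 + 14837*(1/25602))/(-46986) = (-3017/46110 + 14837/25602)*(-1/46986) = (50574403/98375685)*(-1/46986) = -50574403/4622279935410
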